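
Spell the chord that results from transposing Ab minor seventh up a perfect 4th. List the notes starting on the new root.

Db, Fb, Ab, Cb

Ab up a perfect 4th → Db. New chord: Db minor seventh.
root → Db
3rd (minor 3rd) → Fb
5th (perfect 5th) → Ab
7th (minor 7th) → Cb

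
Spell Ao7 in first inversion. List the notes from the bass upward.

Ao7 = A–C–Eb–Gb; first inversion → third (C) lowest.

C, Eb, Gb, A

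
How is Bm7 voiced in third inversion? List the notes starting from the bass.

In root position, Bm7 is B–D–F#–A.
Third inversion puts the seventh (A) in the bass.

A  B  D  F#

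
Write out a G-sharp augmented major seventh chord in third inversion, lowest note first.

F-double-sharp G-sharp B-sharp D-double-sharp

G-sharp augmented major seventh = G-sharp–B-sharp–D-double-sharp–F-double-sharp; third inversion → seventh (F-double-sharp) lowest.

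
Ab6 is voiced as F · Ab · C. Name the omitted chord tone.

Eb

The full Ab6 chord is Ab, C, Eb, F.
Comparing with the voicing, the perfect 5th (5th) — Eb — is absent.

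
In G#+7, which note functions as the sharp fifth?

D##

Root of G#+7 = G#. The 5th is an augmented 5th: G# up an augmented 5th → D##.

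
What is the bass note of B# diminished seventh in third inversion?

B# diminished seventh = B#–D#–F#–A. Third inversion → seventh in the bass = A.

A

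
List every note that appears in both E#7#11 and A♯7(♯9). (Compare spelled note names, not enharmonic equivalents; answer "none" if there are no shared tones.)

E#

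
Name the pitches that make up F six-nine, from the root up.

F, A, C, D, G

Root F, quality six-nine:
- root: F
- major 3rd: A
- perfect 5th: C
- major 6th: D
- major 9th: G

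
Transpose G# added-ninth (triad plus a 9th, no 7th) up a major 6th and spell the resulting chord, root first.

E-sharp – G-double-sharp – B-sharp – F-double-sharp

G-sharp up a major 6th → E-sharp. New chord: E-sharp added-ninth.
root → E-sharp
3rd (major 3rd) → G-double-sharp
5th (perfect 5th) → B-sharp
9th (major 9th) → F-double-sharp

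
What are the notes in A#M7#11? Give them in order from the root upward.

A♯ – C𝄪 – E♯ – G𝄪 – D𝄪

Root A♯, quality major seventh sharp eleven:
Root: A♯
Major 3rd (3rd): C𝄪
Perfect 5th (5th): E♯
Major 7th (7th): G𝄪
Augmented 11th (11th): D𝄪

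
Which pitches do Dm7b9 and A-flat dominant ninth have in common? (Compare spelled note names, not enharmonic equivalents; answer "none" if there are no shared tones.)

Dm7b9: D F A C Eb
A-flat dominant ninth: Ab C Eb Gb Bb
Common to both → C, Eb.

C – Eb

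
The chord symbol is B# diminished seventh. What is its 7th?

A

Root of B# diminished seventh = B-sharp. The 7th is a diminished 7th: B-sharp up a diminished 7th → A.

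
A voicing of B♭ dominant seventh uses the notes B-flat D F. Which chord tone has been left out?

A-flat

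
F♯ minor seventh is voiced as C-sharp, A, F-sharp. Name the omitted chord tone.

The full F♯ minor seventh chord is F-sharp, A, C-sharp, E.
Comparing with the voicing, the minor 7th (7th) — E — is absent.

E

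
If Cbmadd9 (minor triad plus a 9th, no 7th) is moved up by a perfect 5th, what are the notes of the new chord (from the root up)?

Gb, Bbb, Db, Ab

Transposed root: Cb → Gb (perfect 5th up). So we spell Gb minor added-ninth:
Gb — root
Bbb — minor 3rd
Db — perfect 5th
Ab — major 9th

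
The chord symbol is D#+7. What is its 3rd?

Root of D#+7 = D#. The 3rd is a major 3rd: D# up a major 3rd → F##.

F##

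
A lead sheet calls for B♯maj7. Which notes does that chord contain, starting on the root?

B♯maj7 is a major seventh built on B#.
- root: B#
- major 3rd: D##
- perfect 5th: F##
- major 7th: A##

B#, D##, F##, A##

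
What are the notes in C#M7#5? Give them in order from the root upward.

C#M7#5: augmented major seventh on C♯.
Root: C♯
Major 3rd (3rd): E♯
Augmented 5th (5th): G𝄪
Major 7th (7th): B♯

C♯, E♯, G𝄪, B♯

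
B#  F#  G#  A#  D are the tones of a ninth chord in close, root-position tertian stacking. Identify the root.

G#

Arranged so that each adjacent pair is a third by letter name: G# – B# – D – F# – A#.
The bottom of that stack, G#, is the root (this is G# dominant ninth flat five).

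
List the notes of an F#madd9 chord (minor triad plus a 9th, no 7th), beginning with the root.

Root F#, quality minor added-ninth:
F# — root
A — minor 3rd
C# — perfect 5th
G# — major 9th

F#, A, C#, G#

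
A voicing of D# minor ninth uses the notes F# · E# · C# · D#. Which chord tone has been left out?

The full D# minor ninth chord is D#, F#, A#, C#, E#.
Comparing with the voicing, the perfect 5th (5th) — A# — is absent.

A#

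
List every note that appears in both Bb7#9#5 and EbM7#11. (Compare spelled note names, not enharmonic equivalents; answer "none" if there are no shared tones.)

Bb, D

Bb7#9#5: Bb D F# Ab C#
EbM7#11: Eb G Bb D A
Common to both → Bb, D.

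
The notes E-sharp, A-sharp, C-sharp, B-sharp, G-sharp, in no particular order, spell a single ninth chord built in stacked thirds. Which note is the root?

A-sharp

Arranged so that each adjacent pair is a third by letter name: A-sharp – C-sharp – E-sharp – G-sharp – B-sharp.
The bottom of that stack, A-sharp, is the root (this is A-sharp minor ninth).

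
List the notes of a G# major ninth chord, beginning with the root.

G-sharp – B-sharp – D-sharp – F-double-sharp – A-sharp

G# major ninth: major ninth on G-sharp.
G-sharp — root
B-sharp — major 3rd
D-sharp — perfect 5th
F-double-sharp — major 7th
A-sharp — major 9th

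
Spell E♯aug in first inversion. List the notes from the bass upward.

G𝄪 – B𝄪 – E♯

E♯aug = E♯–G𝄪–B𝄪; first inversion → third (G𝄪) lowest.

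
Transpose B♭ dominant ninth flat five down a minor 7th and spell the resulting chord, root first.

Bb down a minor 7th → C. New chord: C dominant ninth flat five.
- root: C
- major 3rd: E
- diminished 5th: Gb
- minor 7th: Bb
- major 9th: D

C  E  Gb  Bb  D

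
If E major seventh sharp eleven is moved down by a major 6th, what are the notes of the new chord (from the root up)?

E down a major 6th → G. New chord: G major seventh sharp eleven.
root → G
3rd (major 3rd) → B
5th (perfect 5th) → D
7th (major 7th) → F-sharp
11th (augmented 11th) → C-sharp

G, B, D, F-sharp, C-sharp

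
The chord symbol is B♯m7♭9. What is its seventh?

Root of B♯m7♭9 = B#. The 7th is a minor 7th: B# up a minor 7th → A#.

A#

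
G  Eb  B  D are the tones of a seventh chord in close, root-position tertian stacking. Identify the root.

Arranged so that each adjacent pair is a third by letter name: Eb – G – B – D.
The bottom of that stack, Eb, is the root (this is Eb augmented major seventh).

Eb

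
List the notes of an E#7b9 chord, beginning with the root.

E# – G## – B# – D# – F#

Root E#, quality dominant seventh flat nine:
- root: E#
- major 3rd: G##
- perfect 5th: B#
- minor 7th: D#
- minor 9th: F#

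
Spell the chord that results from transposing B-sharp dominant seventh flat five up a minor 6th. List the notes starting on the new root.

G# B# D F#

B# up a minor 6th → G#. New chord: G# dominant seventh flat five.
root → G#
3rd (major 3rd) → B#
5th (diminished 5th) → D
7th (minor 7th) → F#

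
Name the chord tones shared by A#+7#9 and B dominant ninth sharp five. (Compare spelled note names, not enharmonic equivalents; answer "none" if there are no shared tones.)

none

A#+7#9 = A♯, C𝄪, E𝄪, G♯, B𝄪.
B dominant ninth sharp five = B, D♯, F𝄪, A, C♯.
Shared: none.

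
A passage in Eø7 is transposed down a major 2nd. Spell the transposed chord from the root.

D, F, Ab, C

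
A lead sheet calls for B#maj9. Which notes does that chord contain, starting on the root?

B#, D##, F##, A##, C##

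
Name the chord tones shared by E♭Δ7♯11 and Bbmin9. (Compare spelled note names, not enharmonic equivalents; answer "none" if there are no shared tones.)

E♭Δ7♯11: Eb G Bb D A
Bbmin9: Bb Db F Ab C
Common to both → Bb.

Bb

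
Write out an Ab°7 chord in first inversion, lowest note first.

Cb Ebb Gbb Ab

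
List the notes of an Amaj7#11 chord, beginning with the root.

A C# E G# D#

Root A, quality major seventh sharp eleven:
root → A
3rd (major 3rd) → C#
5th (perfect 5th) → E
7th (major 7th) → G#
11th (augmented 11th) → D#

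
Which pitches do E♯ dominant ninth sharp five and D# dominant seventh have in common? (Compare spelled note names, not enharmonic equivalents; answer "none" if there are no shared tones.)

D-sharp, F-double-sharp

E♯ dominant ninth sharp five = E-sharp, G-double-sharp, B-double-sharp, D-sharp, F-double-sharp.
D# dominant seventh = D-sharp, F-double-sharp, A-sharp, C-sharp.
Shared: D-sharp, F-double-sharp.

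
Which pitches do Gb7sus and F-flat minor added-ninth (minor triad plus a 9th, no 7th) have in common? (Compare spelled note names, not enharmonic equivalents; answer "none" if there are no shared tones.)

Gb Cb Fb

Gb7sus: Gb Cb Db Fb
F-flat minor added-ninth: Fb Abb Cb Gb
Common to both → Gb, Cb, Fb.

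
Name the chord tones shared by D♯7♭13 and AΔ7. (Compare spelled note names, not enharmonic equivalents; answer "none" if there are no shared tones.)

C♯

D♯7♭13: D♯ F𝄪 A♯ C♯ B
AΔ7: A C♯ E G♯
Common to both → C♯.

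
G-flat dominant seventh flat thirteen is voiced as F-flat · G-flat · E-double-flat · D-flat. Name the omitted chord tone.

G-flat dominant seventh flat thirteen = G-flat, B-flat, D-flat, F-flat, E-double-flat. The voicing lacks the 3rd (major 3rd), B-flat.

B-flat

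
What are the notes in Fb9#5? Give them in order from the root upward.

F♭  A♭  C  E𝄫  G♭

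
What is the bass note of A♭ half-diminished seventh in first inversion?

C♭

A♭ half-diminished seventh in root position is A♭–C♭–E𝄫–G♭.
First inversion places the third in the bass, which is C♭.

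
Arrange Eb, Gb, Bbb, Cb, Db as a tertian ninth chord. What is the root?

Arranged so that each adjacent pair is a third by letter name: Cb – Eb – Gb – Bbb – Db.
The bottom of that stack, Cb, is the root (this is Cb dominant ninth).

Cb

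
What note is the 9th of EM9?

Root of EM9 = E. The 9th is a major 9th: E up a major 9th → F#.

F#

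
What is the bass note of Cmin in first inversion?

Cmin in root position is C–Eb–G.
First inversion places the third in the bass, which is Eb.

Eb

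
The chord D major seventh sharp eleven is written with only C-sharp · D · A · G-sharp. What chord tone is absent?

F-sharp

The full D major seventh sharp eleven chord is D, F-sharp, A, C-sharp, G-sharp.
Comparing with the voicing, the major 3rd (3rd) — F-sharp — is absent.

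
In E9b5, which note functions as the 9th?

Root of E9b5 = E. The 9th is a major 9th: E up a major 9th → F♯.

F♯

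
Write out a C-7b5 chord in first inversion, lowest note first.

Eb, Gb, Bb, C

C-7b5 = C–Eb–Gb–Bb; first inversion → third (Eb) lowest.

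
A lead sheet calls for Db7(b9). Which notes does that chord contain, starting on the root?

Db F Ab Cb Ebb

Db7(b9): dominant seventh flat nine on Db.
Root: Db
Major 3rd (3rd): F
Perfect 5th (5th): Ab
Minor 7th (7th): Cb
Minor 9th (9th): Ebb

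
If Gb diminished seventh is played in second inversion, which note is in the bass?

Dbb

Gb diminished seventh in root position is Gb–Bbb–Dbb–Fbb.
Second inversion places the fifth in the bass, which is Dbb.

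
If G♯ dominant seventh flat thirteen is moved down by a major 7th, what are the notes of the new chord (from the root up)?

A, C#, E, G, F

Transposed root: G# → A (major 7th down). So we spell A dominant seventh flat thirteen:
Root: A
Major 3rd (3rd): C#
Perfect 5th (5th): E
Minor 7th (7th): G
Minor 13th (13th): F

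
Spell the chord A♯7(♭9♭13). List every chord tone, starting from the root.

A♯7(♭9♭13) is a dominant seventh flat nine flat thirteen built on A#.
Root: A#
Major 3rd (3rd): C##
Perfect 5th (5th): E#
Minor 7th (7th): G#
Minor 9th (9th): B
Minor 13th (13th): F#

A# C## E# G# B F#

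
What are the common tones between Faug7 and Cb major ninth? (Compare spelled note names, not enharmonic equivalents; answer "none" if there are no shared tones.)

E♭

Faug7 = F, A, C♯, E♭.
Cb major ninth = C♭, E♭, G♭, B♭, D♭.
Shared: E♭.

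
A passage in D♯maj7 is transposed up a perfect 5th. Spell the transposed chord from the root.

A perfect 5th up from D# is A#, so the new chord is A# major seventh.
- root: A#
- major 3rd: C##
- perfect 5th: E#
- major 7th: G##

A# C## E# G##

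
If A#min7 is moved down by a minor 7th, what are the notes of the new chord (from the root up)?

A# down a minor 7th → B#. New chord: B# minor seventh.
root → B#
3rd (minor 3rd) → D#
5th (perfect 5th) → F##
7th (minor 7th) → A#

B#  D#  F##  A#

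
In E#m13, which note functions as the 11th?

A#

Root of E#m13 = E#. The 11th is a perfect 11th: E# up a perfect 11th → A#.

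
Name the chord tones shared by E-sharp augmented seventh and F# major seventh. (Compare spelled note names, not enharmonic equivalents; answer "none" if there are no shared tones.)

E-sharp augmented seventh = E-sharp, G-double-sharp, B-double-sharp, D-sharp.
F# major seventh = F-sharp, A-sharp, C-sharp, E-sharp.
Shared: E-sharp.

E-sharp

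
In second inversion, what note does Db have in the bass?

Ab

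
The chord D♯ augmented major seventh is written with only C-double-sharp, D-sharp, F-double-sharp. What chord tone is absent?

A-double-sharp

D♯ augmented major seventh = D-sharp, F-double-sharp, A-double-sharp, C-double-sharp. The voicing lacks the 5th (augmented 5th), A-double-sharp.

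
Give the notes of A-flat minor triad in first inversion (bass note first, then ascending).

C♭, E♭, A♭

In root position, A-flat minor triad is A♭–C♭–E♭.
First inversion puts the third (C♭) in the bass.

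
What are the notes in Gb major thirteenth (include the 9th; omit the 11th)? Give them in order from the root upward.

G-flat  B-flat  D-flat  F  A-flat  E-flat

Root G-flat, quality major thirteenth:
Root: G-flat
Major 3rd (3rd): B-flat
Perfect 5th (5th): D-flat
Major 7th (7th): F
Major 9th (9th): A-flat
Major 13th (13th): E-flat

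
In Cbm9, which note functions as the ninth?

Db

Root of Cbm9 = Cb. The 9th is a major 9th: Cb up a major 9th → Db.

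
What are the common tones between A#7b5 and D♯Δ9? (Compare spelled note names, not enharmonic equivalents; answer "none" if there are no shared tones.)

A#7b5 = A#, C##, E, G#.
D♯Δ9 = D#, F##, A#, C##, E#.
Shared: A#, C##.

A#  C##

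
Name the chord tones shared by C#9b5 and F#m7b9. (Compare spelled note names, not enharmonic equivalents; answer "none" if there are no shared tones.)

C#9b5 = C#, E#, G, B, D#.
F#m7b9 = F#, A, C#, E, G.
Shared: C#, G.

C#, G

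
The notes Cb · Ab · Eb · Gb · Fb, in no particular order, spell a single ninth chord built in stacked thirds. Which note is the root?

Arranged so that each adjacent pair is a third by letter name: Fb – Ab – Cb – Eb – Gb.
The bottom of that stack, Fb, is the root (this is Fb major ninth).

Fb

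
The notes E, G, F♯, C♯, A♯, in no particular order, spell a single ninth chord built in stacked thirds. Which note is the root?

F♯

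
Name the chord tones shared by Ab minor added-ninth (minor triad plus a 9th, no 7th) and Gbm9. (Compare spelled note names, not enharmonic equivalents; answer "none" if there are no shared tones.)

Ab

Ab minor added-ninth: Ab Cb Eb Bb
Gbm9: Gb Bbb Db Fb Ab
Common to both → Ab.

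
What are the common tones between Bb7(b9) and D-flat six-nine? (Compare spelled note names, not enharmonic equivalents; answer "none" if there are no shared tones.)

Bb7(b9): B♭ D F A♭ C♭
D-flat six-nine: D♭ F A♭ B♭ E♭
Common to both → B♭, F, A♭.

B♭, F, A♭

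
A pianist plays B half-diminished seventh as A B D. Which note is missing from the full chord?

F

B half-diminished seventh = B, D, F, A. The voicing lacks the 5th (diminished 5th), F.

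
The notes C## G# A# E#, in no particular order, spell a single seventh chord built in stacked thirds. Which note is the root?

A#

Stacking in thirds gives A# – C## – E# – G#, so A# is the root — A# dominant seventh.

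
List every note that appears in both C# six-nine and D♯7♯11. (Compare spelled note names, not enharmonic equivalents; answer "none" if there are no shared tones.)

C# six-nine = C#, E#, G#, A#, D#.
D♯7♯11 = D#, F##, A#, C#, G##.
Shared: C#, A#, D#.

C#  A#  D#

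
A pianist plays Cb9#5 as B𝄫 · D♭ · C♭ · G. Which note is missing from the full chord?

Cb9#5 = C♭, E♭, G, B𝄫, D♭. The voicing lacks the 3rd (major 3rd), E♭.

E♭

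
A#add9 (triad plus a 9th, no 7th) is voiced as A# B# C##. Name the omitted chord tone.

The full A#add9 chord is A#, C##, E#, B#.
Comparing with the voicing, the perfect 5th (5th) — E# — is absent.

E#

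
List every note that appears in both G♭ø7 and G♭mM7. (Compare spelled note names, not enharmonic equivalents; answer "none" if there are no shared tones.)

G♭ø7: Gb Bbb Dbb Fb
G♭mM7: Gb Bbb Db F
Common to both → Gb, Bbb.

Gb – Bbb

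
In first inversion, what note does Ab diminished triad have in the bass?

Ab diminished triad in root position is Ab–Cb–Ebb.
First inversion places the third in the bass, which is Cb.

Cb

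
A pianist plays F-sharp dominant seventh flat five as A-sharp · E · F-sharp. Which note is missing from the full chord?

F-sharp dominant seventh flat five = F-sharp, A-sharp, C, E. The voicing lacks the 5th (diminished 5th), C.

C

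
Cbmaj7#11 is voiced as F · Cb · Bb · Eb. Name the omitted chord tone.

Gb

The full Cbmaj7#11 chord is Cb, Eb, Gb, Bb, F.
Comparing with the voicing, the perfect 5th (5th) — Gb — is absent.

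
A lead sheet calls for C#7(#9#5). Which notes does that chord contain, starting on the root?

Root C#, quality dominant seventh sharp nine sharp five:
root → C#
3rd (major 3rd) → E#
5th (augmented 5th) → G##
7th (minor 7th) → B
9th (augmented 9th) → D##

C# E# G## B D##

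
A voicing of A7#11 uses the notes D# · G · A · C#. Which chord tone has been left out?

E

A7#11 = A, C#, E, G, D#. The voicing lacks the 5th (perfect 5th), E.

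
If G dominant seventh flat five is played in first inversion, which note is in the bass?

B

G dominant seventh flat five in root position is G–B–D-flat–F.
First inversion places the third in the bass, which is B.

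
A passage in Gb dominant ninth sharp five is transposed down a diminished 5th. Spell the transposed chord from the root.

Transposed root: Gb → C (diminished 5th down). So we spell C dominant ninth sharp five:
Root: C
Major 3rd (3rd): E
Augmented 5th (5th): G#
Minor 7th (7th): Bb
Major 9th (9th): D

C – E – G# – Bb – D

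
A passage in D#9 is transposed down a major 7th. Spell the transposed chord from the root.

E – G# – B – D – F#

D# down a major 7th → E. New chord: E dominant ninth.
E — root
G# — major 3rd
B — perfect 5th
D — minor 7th
F# — major 9th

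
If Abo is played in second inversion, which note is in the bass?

Ebb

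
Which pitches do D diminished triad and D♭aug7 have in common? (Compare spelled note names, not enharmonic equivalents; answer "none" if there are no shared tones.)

F

D diminished triad: D F Ab
D♭aug7: Db F A Cb
Common to both → F.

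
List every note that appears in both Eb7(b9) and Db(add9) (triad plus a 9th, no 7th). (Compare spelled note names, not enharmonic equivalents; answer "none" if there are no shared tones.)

Eb, Db

Eb7(b9): Eb G Bb Db Fb
Db(add9): Db F Ab Eb
Common to both → Eb, Db.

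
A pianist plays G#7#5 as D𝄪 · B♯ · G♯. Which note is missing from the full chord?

G#7#5 = G♯, B♯, D𝄪, F♯. The voicing lacks the 7th (minor 7th), F♯.

F♯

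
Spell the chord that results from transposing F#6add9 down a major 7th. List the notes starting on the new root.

G  B  D  E  A

Transposed root: F# → G (major 7th down). So we spell G six-nine:
G — root
B — major 3rd
D — perfect 5th
E — major 6th
A — major 9th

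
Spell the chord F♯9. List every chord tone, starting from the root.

Root F#, quality dominant ninth:
root → F#
3rd (major 3rd) → A#
5th (perfect 5th) → C#
7th (minor 7th) → E
9th (major 9th) → G#

F#  A#  C#  E  G#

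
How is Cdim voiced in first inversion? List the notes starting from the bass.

Eb  Gb  C

In root position, Cdim is C–Eb–Gb.
First inversion puts the third (Eb) in the bass.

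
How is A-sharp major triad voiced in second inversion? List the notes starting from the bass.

E♯, A♯, C𝄪

A-sharp major triad = A♯–C𝄪–E♯; second inversion → fifth (E♯) lowest.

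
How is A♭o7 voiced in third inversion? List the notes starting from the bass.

In root position, A♭o7 is Ab–Cb–Ebb–Gbb.
Third inversion puts the seventh (Gbb) in the bass.

Gbb, Ab, Cb, Ebb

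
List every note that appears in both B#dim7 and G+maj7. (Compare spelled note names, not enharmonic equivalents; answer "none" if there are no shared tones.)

B#dim7 = B#, D#, F#, A.
G+maj7 = G, B, D#, F#.
Shared: D#, F#.

D#, F#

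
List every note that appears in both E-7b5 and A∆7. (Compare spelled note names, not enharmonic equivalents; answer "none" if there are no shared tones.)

E

E-7b5 = E, G, Bb, D.
A∆7 = A, C#, E, G#.
Shared: E.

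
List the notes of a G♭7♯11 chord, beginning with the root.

G♭7♯11 is a dominant seventh sharp eleven built on Gb.
- root: Gb
- major 3rd: Bb
- perfect 5th: Db
- minor 7th: Fb
- augmented 11th: C

Gb – Bb – Db – Fb – C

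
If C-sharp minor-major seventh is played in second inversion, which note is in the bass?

G-sharp

C-sharp minor-major seventh in root position is C-sharp–E–G-sharp–B-sharp.
Second inversion places the fifth in the bass, which is G-sharp.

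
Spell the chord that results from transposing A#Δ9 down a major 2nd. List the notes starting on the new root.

G#  B#  D#  F##  A#

A# down a major 2nd → G#. New chord: G# major ninth.
G# — root
B# — major 3rd
D# — perfect 5th
F## — major 7th
A# — major 9th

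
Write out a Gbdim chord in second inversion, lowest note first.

Dbb  Gb  Bbb

Gbdim = Gb–Bbb–Dbb; second inversion → fifth (Dbb) lowest.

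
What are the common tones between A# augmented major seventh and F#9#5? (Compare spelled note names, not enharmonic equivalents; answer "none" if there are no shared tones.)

A# augmented major seventh: A# C## E## G##
F#9#5: F# A# C## E G#
Common to both → A#, C##.

A#, C##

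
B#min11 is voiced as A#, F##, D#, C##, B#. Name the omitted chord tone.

B#min11 = B#, D#, F##, A#, C##, E#. The voicing lacks the 11th (perfect 11th), E#.

E#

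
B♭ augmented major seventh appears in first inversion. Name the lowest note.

D

B♭ augmented major seventh = Bb–D–F#–A. First inversion → third in the bass = D.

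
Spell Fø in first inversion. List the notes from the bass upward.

Ab  Cb  Eb  F

In root position, Fø is F–Ab–Cb–Eb.
First inversion puts the third (Ab) in the bass.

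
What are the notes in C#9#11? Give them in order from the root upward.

C#, E#, G#, B, D#, F##

Root C#, quality dominant ninth sharp eleven:
root → C#
3rd (major 3rd) → E#
5th (perfect 5th) → G#
7th (minor 7th) → B
9th (major 9th) → D#
11th (augmented 11th) → F##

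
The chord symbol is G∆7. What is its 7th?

F#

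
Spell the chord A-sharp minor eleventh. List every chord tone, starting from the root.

A-sharp minor eleventh: minor eleventh on A#.
root → A#
3rd (minor 3rd) → C#
5th (perfect 5th) → E#
7th (minor 7th) → G#
9th (major 9th) → B#
11th (perfect 11th) → D#

A#, C#, E#, G#, B#, D#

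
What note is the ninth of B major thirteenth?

C#

Root of B major thirteenth = B. The 9th is a major 9th: B up a major 9th → C#.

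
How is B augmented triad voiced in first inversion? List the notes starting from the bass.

In root position, B augmented triad is B–D♯–F𝄪.
First inversion puts the third (D♯) in the bass.

D♯  F𝄪  B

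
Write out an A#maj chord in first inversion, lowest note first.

In root position, A#maj is A♯–C𝄪–E♯.
First inversion puts the third (C𝄪) in the bass.

C𝄪  E♯  A♯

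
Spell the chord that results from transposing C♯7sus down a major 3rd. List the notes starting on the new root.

A – D – E – G

A major 3rd down from C# is A, so the new chord is A dominant seventh suspended fourth.
A — root
D — perfect 4th
E — perfect 5th
G — minor 7th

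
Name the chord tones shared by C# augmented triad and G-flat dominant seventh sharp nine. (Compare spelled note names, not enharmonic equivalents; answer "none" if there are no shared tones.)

C# augmented triad: C-sharp E-sharp G-double-sharp
G-flat dominant seventh sharp nine: G-flat B-flat D-flat F-flat A
Common to both → none.

none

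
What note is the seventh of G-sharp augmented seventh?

F-sharp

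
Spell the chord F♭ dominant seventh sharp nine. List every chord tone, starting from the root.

Root F-flat, quality dominant seventh sharp nine:
F-flat — root
A-flat — major 3rd
C-flat — perfect 5th
E-double-flat — minor 7th
G — augmented 9th

F-flat, A-flat, C-flat, E-double-flat, G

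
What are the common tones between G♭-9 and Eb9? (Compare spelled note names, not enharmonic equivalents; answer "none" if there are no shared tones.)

D♭

G♭-9: G♭ B𝄫 D♭ F♭ A♭
Eb9: E♭ G B♭ D♭ F
Common to both → D♭.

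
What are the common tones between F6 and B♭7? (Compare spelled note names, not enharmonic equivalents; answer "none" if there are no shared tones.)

F6: F A C D
B♭7: Bb D F Ab
Common to both → F, D.

F D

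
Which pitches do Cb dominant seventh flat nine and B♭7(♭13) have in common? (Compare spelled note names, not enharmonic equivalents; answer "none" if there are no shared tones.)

Cb dominant seventh flat nine = C♭, E♭, G♭, B𝄫, D𝄫.
B♭7(♭13) = B♭, D, F, A♭, G♭.
Shared: G♭.

G♭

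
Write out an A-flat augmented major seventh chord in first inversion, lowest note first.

C  E  G  A-flat

In root position, A-flat augmented major seventh is A-flat–C–E–G.
First inversion puts the third (C) in the bass.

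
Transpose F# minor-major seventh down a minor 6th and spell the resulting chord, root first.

A♯ C♯ E♯ G𝄪

F♯ down a minor 6th → A♯. New chord: A♯ minor-major seventh.
- root: A♯
- minor 3rd: C♯
- perfect 5th: E♯
- major 7th: G𝄪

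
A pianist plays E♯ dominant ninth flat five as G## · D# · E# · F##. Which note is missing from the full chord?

E♯ dominant ninth flat five = E#, G##, B, D#, F##. The voicing lacks the 5th (diminished 5th), B.

B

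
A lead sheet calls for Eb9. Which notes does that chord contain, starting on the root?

Root Eb, quality dominant ninth:
root → Eb
3rd (major 3rd) → G
5th (perfect 5th) → Bb
7th (minor 7th) → Db
9th (major 9th) → F

Eb, G, Bb, Db, F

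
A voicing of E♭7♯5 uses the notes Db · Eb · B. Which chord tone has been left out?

G

E♭7♯5 = Eb, G, B, Db. The voicing lacks the 3rd (major 3rd), G.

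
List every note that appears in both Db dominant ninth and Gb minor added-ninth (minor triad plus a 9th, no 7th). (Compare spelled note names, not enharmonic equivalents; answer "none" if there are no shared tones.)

Db dominant ninth = D-flat, F, A-flat, C-flat, E-flat.
Gb minor added-ninth = G-flat, B-double-flat, D-flat, A-flat.
Shared: D-flat, A-flat.

D-flat, A-flat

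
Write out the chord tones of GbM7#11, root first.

GbM7#11: major seventh sharp eleven on Gb.
Gb — root
Bb — major 3rd
Db — perfect 5th
F — major 7th
C — augmented 11th

Gb, Bb, Db, F, C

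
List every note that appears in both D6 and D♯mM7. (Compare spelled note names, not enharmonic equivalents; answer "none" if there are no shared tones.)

F#

D6 = D, F#, A, B.
D♯mM7 = D#, F#, A#, C##.
Shared: F#.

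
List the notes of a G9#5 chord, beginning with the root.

G  B  D#  F  A

Root G, quality dominant ninth sharp five:
G — root
B — major 3rd
D# — augmented 5th
F — minor 7th
A — major 9th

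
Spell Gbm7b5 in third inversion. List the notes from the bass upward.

Fb Gb Bbb Dbb

Gbm7b5 = Gb–Bbb–Dbb–Fb; third inversion → seventh (Fb) lowest.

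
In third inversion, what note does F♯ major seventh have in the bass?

E#

F♯ major seventh in root position is F#–A#–C#–E#.
Third inversion places the seventh in the bass, which is E#.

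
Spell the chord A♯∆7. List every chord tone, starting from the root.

A♯∆7 is a major seventh built on A♯.
root → A♯
3rd (major 3rd) → C𝄪
5th (perfect 5th) → E♯
7th (major 7th) → G𝄪

A♯, C𝄪, E♯, G𝄪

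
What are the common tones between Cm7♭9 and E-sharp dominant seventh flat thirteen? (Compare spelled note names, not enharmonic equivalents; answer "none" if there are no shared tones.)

none

Cm7♭9 = C, Eb, G, Bb, Db.
E-sharp dominant seventh flat thirteen = E#, G##, B#, D#, C#.
Shared: none.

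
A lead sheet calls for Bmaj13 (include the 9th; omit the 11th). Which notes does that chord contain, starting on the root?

B, D♯, F♯, A♯, C♯, G♯

Root B, quality major thirteenth:
B — root
D♯ — major 3rd
F♯ — perfect 5th
A♯ — major 7th
C♯ — major 9th
G♯ — major 13th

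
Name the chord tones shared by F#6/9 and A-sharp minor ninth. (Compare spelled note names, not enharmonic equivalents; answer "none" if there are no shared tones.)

F#6/9 = F#, A#, C#, D#, G#.
A-sharp minor ninth = A#, C#, E#, G#, B#.
Shared: A#, C#, G#.

A# C# G#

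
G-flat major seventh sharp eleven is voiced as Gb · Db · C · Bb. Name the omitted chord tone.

F

G-flat major seventh sharp eleven = Gb, Bb, Db, F, C. The voicing lacks the 7th (major 7th), F.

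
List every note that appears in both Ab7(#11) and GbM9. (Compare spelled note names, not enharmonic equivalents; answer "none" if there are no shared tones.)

Ab7(#11) = A♭, C, E♭, G♭, D.
GbM9 = G♭, B♭, D♭, F, A♭.
Shared: A♭, G♭.

A♭, G♭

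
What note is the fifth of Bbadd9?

Root of Bbadd9 = Bb. The 5th is a perfect 5th: Bb up a perfect 5th → F.

F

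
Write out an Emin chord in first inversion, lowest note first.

G, B, E

Emin = E–G–B; first inversion → third (G) lowest.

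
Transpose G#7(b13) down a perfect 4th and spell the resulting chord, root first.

D♯ F𝄪 A♯ C♯ B

A perfect 4th down from G♯ is D♯, so the new chord is D♯ dominant seventh flat thirteen.
Root: D♯
Major 3rd (3rd): F𝄪
Perfect 5th (5th): A♯
Minor 7th (7th): C♯
Minor 13th (13th): B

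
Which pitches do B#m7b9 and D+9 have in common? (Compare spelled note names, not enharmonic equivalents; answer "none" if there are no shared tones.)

A♯

B#m7b9 = B♯, D♯, F𝄪, A♯, C♯.
D+9 = D, F♯, A♯, C, E.
Shared: A♯.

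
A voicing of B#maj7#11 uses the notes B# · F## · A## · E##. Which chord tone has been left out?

D##

The full B#maj7#11 chord is B#, D##, F##, A##, E##.
Comparing with the voicing, the major 3rd (3rd) — D## — is absent.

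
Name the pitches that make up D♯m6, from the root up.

Root D♯, quality minor sixth:
- root: D♯
- minor 3rd: F♯
- perfect 5th: A♯
- major 6th: B♯

D♯ – F♯ – A♯ – B♯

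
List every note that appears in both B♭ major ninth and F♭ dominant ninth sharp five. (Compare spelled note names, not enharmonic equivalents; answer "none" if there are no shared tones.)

B♭ major ninth = B-flat, D, F, A, C.
F♭ dominant ninth sharp five = F-flat, A-flat, C, E-double-flat, G-flat.
Shared: C.

C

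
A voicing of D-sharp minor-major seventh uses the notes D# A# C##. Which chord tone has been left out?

D-sharp minor-major seventh = D#, F#, A#, C##. The voicing lacks the 3rd (minor 3rd), F#.

F#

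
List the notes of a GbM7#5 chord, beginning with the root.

Root G♭, quality augmented major seventh:
- root: G♭
- major 3rd: B♭
- augmented 5th: D
- major 7th: F

G♭  B♭  D  F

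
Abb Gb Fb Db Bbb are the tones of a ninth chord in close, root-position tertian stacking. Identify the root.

Arranged so that each adjacent pair is a third by letter name: Gb – Bbb – Db – Fb – Abb.
The bottom of that stack, Gb, is the root (this is Gb minor seventh flat nine).

Gb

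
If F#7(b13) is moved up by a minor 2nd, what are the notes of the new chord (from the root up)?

F# up a minor 2nd → G. New chord: G dominant seventh flat thirteen.
G — root
B — major 3rd
D — perfect 5th
F — minor 7th
Eb — minor 13th

G – B – D – F – Eb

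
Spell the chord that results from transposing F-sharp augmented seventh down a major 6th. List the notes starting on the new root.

A major 6th down from F♯ is A, so the new chord is A augmented seventh.
root → A
3rd (major 3rd) → C♯
5th (augmented 5th) → E♯
7th (minor 7th) → G

A  C♯  E♯  G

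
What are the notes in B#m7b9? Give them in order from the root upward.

B#m7b9: minor seventh flat nine on B#.
Root: B#
Minor 3rd (3rd): D#
Perfect 5th (5th): F##
Minor 7th (7th): A#
Minor 9th (9th): C#

B#, D#, F##, A#, C#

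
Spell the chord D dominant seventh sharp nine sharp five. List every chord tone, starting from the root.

D  F#  A#  C  E#

D dominant seventh sharp nine sharp five: dominant seventh sharp nine sharp five on D.
- root: D
- major 3rd: F#
- augmented 5th: A#
- minor 7th: C
- augmented 9th: E#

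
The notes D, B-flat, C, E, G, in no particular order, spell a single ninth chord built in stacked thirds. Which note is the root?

Arranged so that each adjacent pair is a third by letter name: C – E – G – B-flat – D.
The bottom of that stack, C, is the root (this is C dominant ninth).

C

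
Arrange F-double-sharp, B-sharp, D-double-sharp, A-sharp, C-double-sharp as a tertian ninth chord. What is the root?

Stacking in thirds gives B-sharp – D-double-sharp – F-double-sharp – A-sharp – C-double-sharp, so B-sharp is the root — B-sharp dominant ninth.

B-sharp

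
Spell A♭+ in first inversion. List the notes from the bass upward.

In root position, A♭+ is Ab–C–E.
First inversion puts the third (C) in the bass.

C, E, Ab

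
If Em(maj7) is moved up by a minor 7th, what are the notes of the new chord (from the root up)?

D, F, A, C#

E up a minor 7th → D. New chord: D minor-major seventh.
D — root
F — minor 3rd
A — perfect 5th
C# — major 7th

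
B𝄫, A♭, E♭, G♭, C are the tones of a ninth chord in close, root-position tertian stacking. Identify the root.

Arranged so that each adjacent pair is a third by letter name: A♭ – C – E♭ – G♭ – B𝄫.
The bottom of that stack, A♭, is the root (this is A♭ dominant seventh flat nine).

A♭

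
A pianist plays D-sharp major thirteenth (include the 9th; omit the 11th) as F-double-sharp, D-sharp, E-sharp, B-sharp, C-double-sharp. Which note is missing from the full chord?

D-sharp major thirteenth = D-sharp, F-double-sharp, A-sharp, C-double-sharp, E-sharp, B-sharp. The voicing lacks the 5th (perfect 5th), A-sharp.

A-sharp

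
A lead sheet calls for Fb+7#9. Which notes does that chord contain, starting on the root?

Fb+7#9: dominant seventh sharp nine sharp five on Fb.
- root: Fb
- major 3rd: Ab
- augmented 5th: C
- minor 7th: Ebb
- augmented 9th: G

Fb Ab C Ebb G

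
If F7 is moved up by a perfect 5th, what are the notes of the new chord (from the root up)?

C – E – G – Bb

Transposed root: F → C (perfect 5th up). So we spell C dominant seventh:
- root: C
- major 3rd: E
- perfect 5th: G
- minor 7th: Bb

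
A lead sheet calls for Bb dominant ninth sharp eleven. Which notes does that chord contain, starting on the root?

Bb dominant ninth sharp eleven is a dominant ninth sharp eleven built on B♭.
Root: B♭
Major 3rd (3rd): D
Perfect 5th (5th): F
Minor 7th (7th): A♭
Major 9th (9th): C
Augmented 11th (11th): E

B♭ D F A♭ C E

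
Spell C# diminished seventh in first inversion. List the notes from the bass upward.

E, G, B-flat, C-sharp

C# diminished seventh = C-sharp–E–G–B-flat; first inversion → third (E) lowest.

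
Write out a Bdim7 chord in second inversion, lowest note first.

In root position, Bdim7 is B–D–F–Ab.
Second inversion puts the fifth (F) in the bass.

F – Ab – B – D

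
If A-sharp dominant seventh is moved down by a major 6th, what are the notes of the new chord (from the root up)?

Transposed root: A-sharp → C-sharp (major 6th down). So we spell C-sharp dominant seventh:
root → C-sharp
3rd (major 3rd) → E-sharp
5th (perfect 5th) → G-sharp
7th (minor 7th) → B

C-sharp  E-sharp  G-sharp  B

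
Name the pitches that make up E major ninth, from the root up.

E, G#, B, D#, F#

E major ninth is a major ninth built on E.
Root: E
Major 3rd (3rd): G#
Perfect 5th (5th): B
Major 7th (7th): D#
Major 9th (9th): F#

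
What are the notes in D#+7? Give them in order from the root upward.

Root D♯, quality augmented seventh:
- root: D♯
- major 3rd: F𝄪
- augmented 5th: A𝄪
- minor 7th: C♯

D♯, F𝄪, A𝄪, C♯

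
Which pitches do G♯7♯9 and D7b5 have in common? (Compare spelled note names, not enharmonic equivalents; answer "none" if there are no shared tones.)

F♯

G♯7♯9 = G♯, B♯, D♯, F♯, A𝄪.
D7b5 = D, F♯, A♭, C.
Shared: F♯.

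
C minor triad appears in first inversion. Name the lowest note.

E-flat

C minor triad in root position is C–E-flat–G.
First inversion places the third in the bass, which is E-flat.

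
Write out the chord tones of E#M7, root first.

E#, G##, B#, D##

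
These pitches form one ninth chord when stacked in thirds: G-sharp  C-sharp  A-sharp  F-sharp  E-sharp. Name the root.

Stacking in thirds gives F-sharp – A-sharp – C-sharp – E-sharp – G-sharp, so F-sharp is the root — F-sharp major ninth.

F-sharp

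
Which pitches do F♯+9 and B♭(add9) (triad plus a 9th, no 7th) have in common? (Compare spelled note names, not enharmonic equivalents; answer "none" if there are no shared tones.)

F♯+9 = F♯, A♯, C𝄪, E, G♯.
B♭(add9) = B♭, D, F, C.
Shared: none.

none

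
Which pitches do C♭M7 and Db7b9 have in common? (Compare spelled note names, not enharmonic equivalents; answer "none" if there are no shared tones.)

C♭M7 = Cb, Eb, Gb, Bb.
Db7b9 = Db, F, Ab, Cb, Ebb.
Shared: Cb.

Cb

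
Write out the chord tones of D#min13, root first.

D# – F# – A# – C# – E# – G# – B#

D#min13: minor thirteenth on D#.
root → D#
3rd (minor 3rd) → F#
5th (perfect 5th) → A#
7th (minor 7th) → C#
9th (major 9th) → E#
11th (perfect 11th) → G#
13th (major 13th) → B#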